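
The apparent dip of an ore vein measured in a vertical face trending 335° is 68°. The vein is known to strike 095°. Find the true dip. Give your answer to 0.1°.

70.7°

β = acute angle between strike 095° and section 335° = 60°.
tan(true dip) = tan 68° / sin 60° = 2.8580
true dip = arctan 2.8580 = 70.72°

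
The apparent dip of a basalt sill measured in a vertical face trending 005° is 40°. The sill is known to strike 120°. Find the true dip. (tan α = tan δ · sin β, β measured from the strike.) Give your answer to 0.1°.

β = acute angle between strike 120° and section 005° = 65°.
tan(true dip) = tan 40° / sin 65° = 0.9258
true dip = arctan 0.9258 = 42.79°

42.8°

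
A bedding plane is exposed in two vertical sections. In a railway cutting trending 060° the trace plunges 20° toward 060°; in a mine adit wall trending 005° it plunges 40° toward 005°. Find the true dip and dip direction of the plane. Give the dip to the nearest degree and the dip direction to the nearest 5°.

The two traces are lines in the plane: v₁ = (sin 60°·cos 20°, cos 60°·cos 20°, −sin 20°), v₂ = (sin 5°·cos 40°, cos 5°·cos 40°, −sin 40°).
The plane normal is n = v₁ × v₂ ∝ (-0.041, 0.500, 0.590).
tan δ = √(n_x²+n_y²)/n_z = 0.502/0.590, so δ = 40.4°.
The horizontal component of n points toward azimuth atan2(n_x, n_y) = 355°, the dip direction.

true dip 40°, dip direction 355°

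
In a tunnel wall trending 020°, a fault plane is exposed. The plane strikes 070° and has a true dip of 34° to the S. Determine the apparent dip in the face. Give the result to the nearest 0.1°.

27.3°

The strike is 070° and the section trends 020°; the acute angle between them is β = 50°.
tan α = tan 34° × sin 50° = 0.6745 × 0.7660 = 0.5167
apparent dip = arctan 0.5167 = 27.33°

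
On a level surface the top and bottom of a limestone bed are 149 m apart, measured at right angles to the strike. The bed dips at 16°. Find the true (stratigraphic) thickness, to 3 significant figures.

True thickness t = w · sin(dip) = 149 × sin 16°
t = 149 × 0.2756 = 41.070 m

41.1 m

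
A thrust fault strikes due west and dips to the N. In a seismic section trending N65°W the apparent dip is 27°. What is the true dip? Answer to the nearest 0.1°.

β = acute angle between strike due west and section N65°W = 25°.
tan(true dip) = tan 27° / sin 25° = 1.2056
δ = arctan(1.2056) = 50.33°

50.3°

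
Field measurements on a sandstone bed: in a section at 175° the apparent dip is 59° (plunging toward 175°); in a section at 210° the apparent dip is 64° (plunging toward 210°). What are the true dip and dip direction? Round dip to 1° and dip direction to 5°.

Represent each trace as a vector plunging at its apparent dip toward its trend (east-north-up frame): v₁ = (0.045, -0.513, -0.857), v₂ = (-0.219, -0.380, -0.899).
The plane normal is n = v₁ × v₂ ∝ (-0.136, -0.228, 0.130).
True dip = arccos(n_z / |n|) = arccos(0.4383) = 64.0°.
Dip direction = atan2(-0.136, -0.228) = 211° (azimuth of n's horizontal projection).

true dip 64°, dip direction 210°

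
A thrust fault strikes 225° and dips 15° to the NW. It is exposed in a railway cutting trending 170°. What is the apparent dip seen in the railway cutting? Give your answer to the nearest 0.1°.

Angle between strike (225°) and section (170°): β = 55°.
tan α = tan 15° × sin 55° = 0.2679 × 0.8192 = 0.2195
apparent dip = arctan 0.2195 = 12.38°

12.4°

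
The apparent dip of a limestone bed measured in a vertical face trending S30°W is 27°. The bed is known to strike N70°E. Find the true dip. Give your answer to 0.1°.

38.4°

The section is 40° from the strike.
tan(true dip) = tan 27° / sin 40° = 0.7927
true dip = arctan 0.7927 = 38.40°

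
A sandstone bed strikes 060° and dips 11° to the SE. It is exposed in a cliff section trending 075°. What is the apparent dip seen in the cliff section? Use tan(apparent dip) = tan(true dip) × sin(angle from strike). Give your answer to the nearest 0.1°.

The strike is 060° and the section trends 075°; the acute angle between them is β = 15°.
tan α = tan 11° × sin 15° = 0.1944 × 0.2588 = 0.0503
apparent dip = arctan 0.0503 = 2.88°

2.9°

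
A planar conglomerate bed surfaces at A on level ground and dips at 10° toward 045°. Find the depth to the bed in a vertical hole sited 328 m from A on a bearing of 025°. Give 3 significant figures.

The hole lies 20° from the dip direction, so the down-dip offset is 328 × cos 20° = 308.22 m.
Depth = down-dip offset × tan(dip) = 308.22 × tan 10° = 308.22 × 0.1763
Depth = 54.35 m

54.3 m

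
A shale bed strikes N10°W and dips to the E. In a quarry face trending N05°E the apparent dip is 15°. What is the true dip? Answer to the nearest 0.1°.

46.0°

The section is 15° from the strike.
tan(true dip) = tan 15° / sin 15° = 1.0353
δ = arctan(1.0353) = 45.99°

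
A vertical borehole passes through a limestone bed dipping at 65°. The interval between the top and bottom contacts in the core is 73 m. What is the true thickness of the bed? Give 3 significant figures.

True thickness t = h · cos(dip) = 73 × cos 65°
t = 73 × 0.4226 = 30.851 m

30.9 m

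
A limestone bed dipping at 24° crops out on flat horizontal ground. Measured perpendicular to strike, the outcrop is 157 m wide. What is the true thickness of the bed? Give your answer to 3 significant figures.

True thickness t = w · sin(dip) = 157 × sin 24°
t = 157 × 0.4067 = 63.858 m

63.9 m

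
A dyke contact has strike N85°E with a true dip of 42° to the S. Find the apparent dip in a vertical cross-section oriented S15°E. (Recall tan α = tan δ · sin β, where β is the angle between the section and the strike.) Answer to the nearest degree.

Angle between strike (N85°E) and section (S15°E): β = 80°.
tan α = tan 42° × sin 80° = 0.9004 × 0.9848 = 0.8867
α = arctan(0.8867) = 41.56°

42°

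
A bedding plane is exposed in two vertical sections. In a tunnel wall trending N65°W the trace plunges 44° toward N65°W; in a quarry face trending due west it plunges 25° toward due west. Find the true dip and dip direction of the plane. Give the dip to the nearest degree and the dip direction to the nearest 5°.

Represent each trace as a vector plunging at its apparent dip toward its trend (east-north-up frame): v₁ = (-0.652, 0.304, -0.695), v₂ = (-0.906, -0.000, -0.423).
Cross product v₁ × v₂ gives the pole to the plane: n ∝ (-0.128, 0.354, 0.276).
tan δ = √(n_x²+n_y²)/n_z = 0.377/0.276, so δ = 53.8°.
The horizontal component of n points toward azimuth atan2(n_x, n_y) = 340°, the dip direction.

true dip 54°, dip direction 340°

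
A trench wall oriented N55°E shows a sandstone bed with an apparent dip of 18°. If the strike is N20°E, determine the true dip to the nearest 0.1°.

β = acute angle between strike N20°E and section N55°E = 35°.
tan(true dip) = tan 18° / sin 35° = 0.5665
δ = arctan(0.5665) = 29.53°

29.5°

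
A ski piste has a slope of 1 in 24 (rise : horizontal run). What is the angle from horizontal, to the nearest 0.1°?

tan θ = 1/24 = 0.0417
θ = arctan(0.0417) = 2.39°

2.4°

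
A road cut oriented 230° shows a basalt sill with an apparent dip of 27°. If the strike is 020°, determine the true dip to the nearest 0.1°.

β = acute angle between strike 020° and section 230° = 30°.
tan δ = tan α / sin β = tan 27° / sin 30° = 0.5095 / 0.5000 = 1.0191
true dip = arctan 1.0191 = 45.54°

45.5°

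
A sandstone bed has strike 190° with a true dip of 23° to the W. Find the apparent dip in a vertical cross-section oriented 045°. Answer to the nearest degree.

14°

The strike is 190° and the section trends 045°; the acute angle between them is β = 35°.
tan(apparent dip) = tan 23° · sin 35° = 0.2435
α = arctan(0.2435) = 13.68°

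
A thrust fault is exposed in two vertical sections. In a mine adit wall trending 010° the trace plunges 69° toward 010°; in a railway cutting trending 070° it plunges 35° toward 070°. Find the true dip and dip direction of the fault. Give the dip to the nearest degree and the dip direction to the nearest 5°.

The two traces are lines in the plane: v₁ = (sin 10°·cos 69°, cos 10°·cos 69°, −sin 69°), v₂ = (sin 70°·cos 35°, cos 70°·cos 35°, −sin 35°).
The plane normal is n = v₁ × v₂ ∝ (-0.059, 0.683, 0.254).
tan δ = √(n_x²+n_y²)/n_z = 0.685/0.254, so δ = 69.7°.
Dip direction = azimuth of (n_x, n_y) = atan2(-0.059, 0.683) = 355°.

true dip 70°, dip direction 355°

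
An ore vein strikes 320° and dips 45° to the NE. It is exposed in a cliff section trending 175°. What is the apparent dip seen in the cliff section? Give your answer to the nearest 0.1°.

The section lies 35° from the strike.
tan(apparent dip) = tan 45° · sin 35° = 0.5736
apparent dip = arctan 0.5736 = 29.84°

29.8°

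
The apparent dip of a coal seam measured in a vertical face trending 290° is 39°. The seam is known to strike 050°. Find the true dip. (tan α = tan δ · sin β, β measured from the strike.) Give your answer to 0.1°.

43.1°

The section is 60° from the strike.
tan(true dip) = tan 39° / sin 60° = 0.9351
δ = arctan(0.9351) = 43.08°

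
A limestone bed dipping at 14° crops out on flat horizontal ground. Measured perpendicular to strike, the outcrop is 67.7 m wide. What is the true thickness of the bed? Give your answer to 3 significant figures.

True thickness t = w · sin(dip) = 67.7 × sin 14°
t = 67.7 × 0.2419 = 16.378 m

16.4 m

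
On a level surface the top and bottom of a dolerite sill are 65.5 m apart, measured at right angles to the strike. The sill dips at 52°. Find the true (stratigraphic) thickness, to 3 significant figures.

51.6 m

True thickness t = w · sin(dip) = 65.5 × sin 52°
t = 65.5 × 0.7880 = 51.615 m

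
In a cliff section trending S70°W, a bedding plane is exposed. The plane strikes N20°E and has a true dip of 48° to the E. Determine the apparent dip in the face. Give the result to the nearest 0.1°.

40.4°

The section lies 50° from the strike.
tan(apparent dip) = tan 48° · sin 50° = 0.8508
α = arctan(0.8508) = 40.39°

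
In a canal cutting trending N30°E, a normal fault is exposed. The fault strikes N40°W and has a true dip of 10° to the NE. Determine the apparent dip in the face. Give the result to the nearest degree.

Angle between strike (N40°W) and section (N30°E): β = 70°.
tan α = tan 10° × sin 70° = 0.1763 × 0.9397 = 0.1657
α = arctan(0.1657) = 9.41°

9°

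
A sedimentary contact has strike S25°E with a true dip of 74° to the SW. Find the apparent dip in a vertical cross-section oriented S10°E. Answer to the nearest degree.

42°

The strike is S25°E and the section trends S10°E; the acute angle between them is β = 15°.
tan α = tan 74° × sin 15° = 3.4874 × 0.2588 = 0.9026
apparent dip = arctan 0.9026 = 42.07°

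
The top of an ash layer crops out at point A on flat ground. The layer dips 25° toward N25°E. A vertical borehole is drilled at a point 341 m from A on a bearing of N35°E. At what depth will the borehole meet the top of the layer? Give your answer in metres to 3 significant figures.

The hole lies 10° from the dip direction, so the down-dip offset is 341 × cos 10° = 335.82 m.
Depth = down-dip offset × tan(dip) = 335.82 × tan 25° = 335.82 × 0.4663
Depth = 156.60 m

157 m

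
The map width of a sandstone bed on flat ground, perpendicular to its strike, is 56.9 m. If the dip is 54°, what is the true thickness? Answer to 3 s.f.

46.0 m

True thickness t = w · sin(dip) = 56.9 × sin 54°
t = 56.9 × 0.8090 = 46.033 m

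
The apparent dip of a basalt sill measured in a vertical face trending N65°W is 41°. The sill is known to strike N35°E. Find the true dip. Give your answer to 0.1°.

41.4°

The section is 80° from the strike.
tan δ = tan α / sin β = tan 41° / sin 80° = 0.8693 / 0.9848 = 0.8827
δ = arctan(0.8827) = 41.43°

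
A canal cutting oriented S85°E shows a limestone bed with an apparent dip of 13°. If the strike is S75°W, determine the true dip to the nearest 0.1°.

34.0°

The section is 20° from the strike.
tan δ = tan α / sin β = tan 13° / sin 20° = 0.2309 / 0.3420 = 0.6750
true dip = arctan 0.6750 = 34.02°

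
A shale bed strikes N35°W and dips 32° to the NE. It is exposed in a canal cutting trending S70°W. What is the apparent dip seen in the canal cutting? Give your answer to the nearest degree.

31°

The strike is N35°W and the section trends S70°W; the acute angle between them is β = 75°.
tan α = tan 32° × sin 75° = 0.6249 × 0.9659 = 0.6036
α = arctan(0.6036) = 31.11°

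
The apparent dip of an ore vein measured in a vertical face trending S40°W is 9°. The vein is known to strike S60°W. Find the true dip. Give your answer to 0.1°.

The section is 20° from the strike.
tan δ = tan α / sin β = tan 9° / sin 20° = 0.1584 / 0.3420 = 0.4631
true dip = arctan 0.4631 = 24.85°

24.8°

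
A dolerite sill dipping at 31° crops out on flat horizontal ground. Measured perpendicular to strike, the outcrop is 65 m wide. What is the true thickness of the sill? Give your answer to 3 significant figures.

True thickness t = w · sin(dip) = 65 × sin 31°
t = 65 × 0.5150 = 33.477 m

33.5 m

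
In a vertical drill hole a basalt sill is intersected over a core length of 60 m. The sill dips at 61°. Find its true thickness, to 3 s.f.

True thickness t = h · cos(dip) = 60 × cos 61°
t = 60 × 0.4848 = 29.089 m

29.1 m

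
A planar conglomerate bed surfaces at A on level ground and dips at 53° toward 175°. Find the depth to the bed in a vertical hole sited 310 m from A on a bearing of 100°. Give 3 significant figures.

106 m

The hole lies 75° from the dip direction, so the down-dip offset is 310 × cos 75° = 80.23 m.
Depth = down-dip offset × tan(dip) = 80.23 × tan 53° = 80.23 × 1.3270
Depth = 106.47 m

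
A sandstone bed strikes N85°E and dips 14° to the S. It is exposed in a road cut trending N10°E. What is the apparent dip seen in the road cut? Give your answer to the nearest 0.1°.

The section lies 75° from the strike.
tan(apparent dip) = tan 14° · sin 75° = 0.2408
α = arctan(0.2408) = 13.54°

13.5°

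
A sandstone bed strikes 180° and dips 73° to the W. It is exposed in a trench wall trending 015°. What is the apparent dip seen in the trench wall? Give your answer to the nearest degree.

Angle between strike (180°) and section (015°): β = 15°.
tan(apparent dip) = tan 73° · sin 15° = 0.8466
apparent dip = arctan 0.8466 = 40.25°

40°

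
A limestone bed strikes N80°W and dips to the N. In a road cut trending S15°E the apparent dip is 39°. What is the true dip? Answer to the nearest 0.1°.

β = acute angle between strike N80°W and section S15°E = 65°.
tan δ = tan α / sin β = tan 39° / sin 65° = 0.8098 / 0.9063 = 0.8935
true dip = arctan 0.8935 = 41.78°

41.8°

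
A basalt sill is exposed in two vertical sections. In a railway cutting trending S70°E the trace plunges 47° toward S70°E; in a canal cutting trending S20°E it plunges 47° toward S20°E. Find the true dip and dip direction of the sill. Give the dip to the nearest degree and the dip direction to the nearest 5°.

true dip 50°, dip direction 135°

The two traces are lines in the plane: v₁ = (sin 110°·cos 47°, cos 110°·cos 47°, −sin 47°), v₂ = (sin 160°·cos 47°, cos 160°·cos 47°, −sin 47°).
Cross product v₁ × v₂ gives the pole to the plane: n ∝ (0.298, -0.298, 0.356).
Dip δ = arctan(|n_h|/n_z) = arctan(0.422/0.356) = 49.8°.
Dip direction = azimuth of (n_x, n_y) = atan2(0.298, -0.298) = 135°.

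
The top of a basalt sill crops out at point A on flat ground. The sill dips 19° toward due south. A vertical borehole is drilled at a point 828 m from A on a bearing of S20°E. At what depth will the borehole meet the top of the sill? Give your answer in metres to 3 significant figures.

The hole lies 20° from the dip direction, so the down-dip offset is 828 × cos 20° = 778.07 m.
Depth = down-dip offset × tan(dip) = 778.07 × tan 19° = 778.07 × 0.3443
Depth = 267.91 m

268 m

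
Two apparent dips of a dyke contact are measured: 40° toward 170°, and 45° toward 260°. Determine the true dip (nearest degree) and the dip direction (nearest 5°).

true dip 53°, dip direction 220°

Each apparent-dip line lies in the plane. As unit vectors (x east, y north, z up), v₁ plunges 40°→170° and v₂ plunges 45°→260°.
The plane normal is n = v₁ × v₂ ∝ (-0.455, -0.542, 0.542).
True dip = arccos(n_z / |n|) = arccos(0.6081) = 52.5°.
The horizontal component of n points toward azimuth atan2(n_x, n_y) = 220°, the dip direction.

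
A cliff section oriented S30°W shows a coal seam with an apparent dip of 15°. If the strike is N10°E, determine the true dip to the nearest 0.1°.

38.1°

β = acute angle between strike N10°E and section S30°W = 20°.
tan δ = tan α / sin β = tan 15° / sin 20° = 0.2679 / 0.3420 = 0.7834
true dip = arctan 0.7834 = 38.08°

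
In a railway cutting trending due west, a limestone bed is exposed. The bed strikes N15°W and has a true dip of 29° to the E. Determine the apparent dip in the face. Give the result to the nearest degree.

28°

The strike is N15°W and the section trends due west; the acute angle between them is β = 75°.
tan α = tan 29° × sin 75° = 0.5543 × 0.9659 = 0.5354
α = arctan(0.5354) = 28.17°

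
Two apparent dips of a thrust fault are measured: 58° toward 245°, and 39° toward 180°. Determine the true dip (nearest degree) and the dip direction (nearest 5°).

Represent each trace as a vector plunging at its apparent dip toward its trend (east-north-up frame): v₁ = (-0.480, -0.224, -0.848), v₂ = (0.000, -0.777, -0.629).
The plane normal is n = v₁ × v₂ ∝ (-0.518, -0.302, 0.373).
True dip = arccos(n_z / |n|) = arccos(0.5283) = 58.1°.
The horizontal component of n points toward azimuth atan2(n_x, n_y) = 240°, the dip direction.

true dip 58°, dip direction 240°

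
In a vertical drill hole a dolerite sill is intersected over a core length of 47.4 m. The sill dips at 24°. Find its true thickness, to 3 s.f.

43.3 m

True thickness t = h · cos(dip) = 47.4 × cos 24°
t = 47.4 × 0.9135 = 43.302 m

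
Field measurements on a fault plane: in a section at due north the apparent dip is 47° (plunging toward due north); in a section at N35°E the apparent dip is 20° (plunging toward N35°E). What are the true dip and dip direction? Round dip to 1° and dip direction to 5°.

true dip 54°, dip direction 320°

Represent each trace as a vector plunging at its apparent dip toward its trend (east-north-up frame): v₁ = (0.000, 0.682, -0.731), v₂ = (0.539, 0.770, -0.342).
n = v₁ × v₂ = (-0.330, 0.394, 0.368) (taken with n_z > 0).
tan δ = √(n_x²+n_y²)/n_z = 0.514/0.368, so δ = 54.4°.
Dip direction = azimuth of (n_x, n_y) = atan2(-0.330, 0.394) = 320°.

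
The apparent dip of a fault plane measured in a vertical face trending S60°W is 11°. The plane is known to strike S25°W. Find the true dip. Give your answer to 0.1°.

18.7°

β = acute angle between strike S25°W and section S60°W = 35°.
tan δ = tan α / sin β = tan 11° / sin 35° = 0.1944 / 0.5736 = 0.3389
δ = arctan(0.3389) = 18.72°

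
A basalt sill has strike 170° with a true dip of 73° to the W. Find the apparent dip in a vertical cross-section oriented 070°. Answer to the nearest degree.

73°

The strike is 170° and the section trends 070°; the acute angle between them is β = 80°.
tan α = tan 73° × sin 80° = 3.2709 × 0.9848 = 3.2212
apparent dip = arctan 3.2212 = 72.75°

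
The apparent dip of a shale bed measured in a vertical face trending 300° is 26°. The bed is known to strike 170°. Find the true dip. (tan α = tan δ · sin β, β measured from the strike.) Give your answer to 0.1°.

32.5°

The section is 50° from the strike.
tan δ = tan α / sin β = tan 26° / sin 50° = 0.4877 / 0.7660 = 0.6367
true dip = arctan 0.6367 = 32.48°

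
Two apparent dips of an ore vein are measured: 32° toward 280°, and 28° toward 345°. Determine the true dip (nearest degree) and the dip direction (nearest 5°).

The two traces are lines in the plane: v₁ = (sin 280°·cos 32°, cos 280°·cos 32°, −sin 32°), v₂ = (sin 345°·cos 28°, cos 345°·cos 28°, −sin 28°).
The plane normal is n = v₁ × v₂ ∝ (-0.383, 0.271, 0.679).
Dip δ = arctan(|n_h|/n_z) = arctan(0.469/0.679) = 34.6°.
Dip direction = azimuth of (n_x, n_y) = atan2(-0.383, 0.271) = 305°.

true dip 35°, dip direction 305°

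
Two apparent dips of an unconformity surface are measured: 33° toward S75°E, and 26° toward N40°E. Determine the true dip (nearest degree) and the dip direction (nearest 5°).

Represent each trace as a vector plunging at its apparent dip toward its trend (east-north-up frame): v₁ = (0.810, -0.217, -0.545), v₂ = (0.578, 0.689, -0.438).
n = v₁ × v₂ = (0.470, 0.040, 0.683) (taken with n_z > 0).
True dip = arccos(n_z / |n|) = arccos(0.8228) = 34.6°.
The horizontal component of n points toward azimuth atan2(n_x, n_y) = 85°, the dip direction.

true dip 35°, dip direction 085°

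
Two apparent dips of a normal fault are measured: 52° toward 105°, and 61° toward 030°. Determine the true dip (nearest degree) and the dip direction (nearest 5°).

Represent each trace as a vector plunging at its apparent dip toward its trend (east-north-up frame): v₁ = (0.595, -0.159, -0.788), v₂ = (0.242, 0.420, -0.875).
The plane normal is n = v₁ × v₂ ∝ (0.470, 0.329, 0.288).
Dip δ = arctan(|n_h|/n_z) = arctan(0.574/0.288) = 63.3°.
The horizontal component of n points toward azimuth atan2(n_x, n_y) = 55°, the dip direction.

true dip 63°, dip direction 055°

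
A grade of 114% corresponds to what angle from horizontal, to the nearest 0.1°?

tan θ = 114/100 = 1.1400
θ = arctan(1.1400) = 48.74°

48.7°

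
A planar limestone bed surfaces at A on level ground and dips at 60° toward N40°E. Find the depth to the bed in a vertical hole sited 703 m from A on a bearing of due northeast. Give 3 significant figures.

The hole lies 5° from the dip direction, so the down-dip offset is 703 × cos 5° = 700.32 m.
Depth = down-dip offset × tan(dip) = 700.32 × tan 60° = 700.32 × 1.7321
Depth = 1213.00 m

1210 m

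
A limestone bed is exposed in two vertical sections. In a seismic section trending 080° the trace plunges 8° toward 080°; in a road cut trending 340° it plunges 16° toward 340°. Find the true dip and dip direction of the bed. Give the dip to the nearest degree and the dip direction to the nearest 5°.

Represent each trace as a vector plunging at its apparent dip toward its trend (east-north-up frame): v₁ = (0.975, 0.172, -0.139), v₂ = (-0.329, 0.903, -0.276).
n = v₁ × v₂ = (0.078, 0.315, 0.937) (taken with n_z > 0).
tan δ = √(n_x²+n_y²)/n_z = 0.324/0.937, so δ = 19.1°.
Dip direction = atan2(0.078, 0.315) = 14° (azimuth of n's horizontal projection).

true dip 19°, dip direction 015°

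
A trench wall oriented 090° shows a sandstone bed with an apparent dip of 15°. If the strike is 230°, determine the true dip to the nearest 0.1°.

22.6°

The section is 40° from the strike.
tan δ = tan α / sin β = tan 15° / sin 40° = 0.2679 / 0.6428 = 0.4169
δ = arctan(0.4169) = 22.63°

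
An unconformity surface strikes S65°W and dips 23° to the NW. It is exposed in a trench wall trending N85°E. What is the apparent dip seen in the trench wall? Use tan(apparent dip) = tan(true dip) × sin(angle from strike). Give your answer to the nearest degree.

8°

Angle between strike (S65°W) and section (N85°E): β = 20°.
tan(apparent dip) = tan 23° · sin 20° = 0.1452
apparent dip = arctan 0.1452 = 8.26°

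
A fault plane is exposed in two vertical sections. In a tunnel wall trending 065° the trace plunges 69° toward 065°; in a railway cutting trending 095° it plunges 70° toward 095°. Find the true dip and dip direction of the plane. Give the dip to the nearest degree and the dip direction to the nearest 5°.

true dip 70°, dip direction 085°

The two traces are lines in the plane: v₁ = (sin 65°·cos 69°, cos 65°·cos 69°, −sin 69°), v₂ = (sin 95°·cos 70°, cos 95°·cos 70°, −sin 70°).
Cross product v₁ × v₂ gives the pole to the plane: n ∝ (0.170, 0.013, 0.061).
tan δ = √(n_x²+n_y²)/n_z = 0.171/0.061, so δ = 70.2°.
The horizontal component of n points toward azimuth atan2(n_x, n_y) = 86°, the dip direction.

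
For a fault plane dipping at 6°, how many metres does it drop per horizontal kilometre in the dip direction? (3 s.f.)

drop per km = 1000 × tan 6° = 1000 × 0.1051

105 m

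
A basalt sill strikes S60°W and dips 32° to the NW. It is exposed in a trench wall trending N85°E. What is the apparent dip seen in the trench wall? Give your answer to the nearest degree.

15°

The strike is S60°W and the section trends N85°E; the acute angle between them is β = 25°.
tan(apparent dip) = tan 32° · sin 25° = 0.2641
α = arctan(0.2641) = 14.79°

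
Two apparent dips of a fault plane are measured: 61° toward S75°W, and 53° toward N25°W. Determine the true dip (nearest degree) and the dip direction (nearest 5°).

true dip 64°, dip direction 285°

The two traces are lines in the plane: v₁ = (sin 255°·cos 61°, cos 255°·cos 61°, −sin 61°), v₂ = (sin 335°·cos 53°, cos 335°·cos 53°, −sin 53°).
Cross product v₁ × v₂ gives the pole to the plane: n ∝ (-0.577, 0.152, 0.287).
True dip = arccos(n_z / |n|) = arccos(0.4338) = 64.3°.
Dip direction = azimuth of (n_x, n_y) = atan2(-0.577, 0.152) = 285°.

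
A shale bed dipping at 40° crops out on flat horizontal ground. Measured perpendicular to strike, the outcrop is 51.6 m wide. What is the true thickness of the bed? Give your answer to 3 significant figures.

33.2 m

True thickness t = w · sin(dip) = 51.6 × sin 40°
t = 51.6 × 0.6428 = 33.168 m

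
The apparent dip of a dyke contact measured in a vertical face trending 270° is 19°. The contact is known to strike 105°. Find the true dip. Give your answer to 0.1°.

The section is 15° from the strike.
tan(true dip) = tan 19° / sin 15° = 1.3304
δ = arctan(1.3304) = 53.07°

53.1°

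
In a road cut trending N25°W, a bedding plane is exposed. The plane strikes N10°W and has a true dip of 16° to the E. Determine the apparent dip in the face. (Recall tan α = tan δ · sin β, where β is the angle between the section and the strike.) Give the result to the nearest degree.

The strike is N10°W and the section trends N25°W; the acute angle between them is β = 15°.
tan α = tan 16° × sin 15° = 0.2867 × 0.2588 = 0.0742
apparent dip = arctan 0.0742 = 4.24°

4°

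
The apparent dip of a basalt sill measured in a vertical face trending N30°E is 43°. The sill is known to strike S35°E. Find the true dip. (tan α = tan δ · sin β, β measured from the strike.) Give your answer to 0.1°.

The section is 65° from the strike.
tan δ = tan α / sin β = tan 43° / sin 65° = 0.9325 / 0.9063 = 1.0289
δ = arctan(1.0289) = 45.82°

45.8°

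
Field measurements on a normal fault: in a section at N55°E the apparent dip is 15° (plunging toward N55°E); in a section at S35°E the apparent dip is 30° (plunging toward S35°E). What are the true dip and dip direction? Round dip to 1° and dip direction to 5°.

Each apparent-dip line lies in the plane. As unit vectors (x east, y north, z up), v₁ plunges 15°→N55°E and v₂ plunges 30°→S35°E.
n = v₁ × v₂ = (0.461, -0.267, 0.837) (taken with n_z > 0).
Dip δ = arctan(|n_h|/n_z) = arctan(0.532/0.837) = 32.5°.
Dip direction = azimuth of (n_x, n_y) = atan2(0.461, -0.267) = 120°.

true dip 32°, dip direction 120°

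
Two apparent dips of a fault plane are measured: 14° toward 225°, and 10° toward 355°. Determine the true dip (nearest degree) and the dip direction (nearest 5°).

Represent each trace as a vector plunging at its apparent dip toward its trend (east-north-up frame): v₁ = (-0.686, -0.686, -0.242), v₂ = (-0.086, 0.981, -0.174).
n = v₁ × v₂ = (-0.356, 0.098, 0.732) (taken with n_z > 0).
tan δ = √(n_x²+n_y²)/n_z = 0.370/0.732, so δ = 26.8°.
Dip direction = atan2(-0.356, 0.098) = 285° (azimuth of n's horizontal projection).

true dip 27°, dip direction 285°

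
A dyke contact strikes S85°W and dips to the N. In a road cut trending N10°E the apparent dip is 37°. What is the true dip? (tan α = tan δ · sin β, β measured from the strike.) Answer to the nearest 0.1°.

38.0°

The section is 75° from the strike.
tan δ = tan α / sin β = tan 37° / sin 75° = 0.7536 / 0.9659 = 0.7801
true dip = arctan 0.7801 = 37.96°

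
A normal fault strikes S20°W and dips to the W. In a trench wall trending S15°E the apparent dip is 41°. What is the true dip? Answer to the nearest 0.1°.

β = acute angle between strike S20°W and section S15°E = 35°.
tan(true dip) = tan 41° / sin 35° = 1.5156
true dip = arctan 1.5156 = 56.58°

56.6°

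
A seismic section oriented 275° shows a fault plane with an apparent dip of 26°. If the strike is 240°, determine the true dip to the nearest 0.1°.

β = acute angle between strike 240° and section 275° = 35°.
tan(true dip) = tan 26° / sin 35° = 0.8503
δ = arctan(0.8503) = 40.38°

40.4°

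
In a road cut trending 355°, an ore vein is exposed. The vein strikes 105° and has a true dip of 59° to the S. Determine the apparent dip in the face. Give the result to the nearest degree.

The section lies 70° from the strike.
tan(apparent dip) = tan 59° · sin 70° = 1.5639
apparent dip = arctan 1.5639 = 57.40°

57°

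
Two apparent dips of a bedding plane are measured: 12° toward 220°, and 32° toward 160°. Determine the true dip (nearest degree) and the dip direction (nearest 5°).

true dip 32°, dip direction 150°

The two traces are lines in the plane: v₁ = (sin 220°·cos 12°, cos 220°·cos 12°, −sin 12°), v₂ = (sin 160°·cos 32°, cos 160°·cos 32°, −sin 32°).
Cross product v₁ × v₂ gives the pole to the plane: n ∝ (0.231, -0.393, 0.718).
True dip = arccos(n_z / |n|) = arccos(0.8440) = 32.4°.
The horizontal component of n points toward azimuth atan2(n_x, n_y) = 150°, the dip direction.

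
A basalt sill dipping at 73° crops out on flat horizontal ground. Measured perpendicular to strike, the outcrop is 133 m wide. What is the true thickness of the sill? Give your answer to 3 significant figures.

127 m

True thickness t = w · sin(dip) = 133 × sin 73°
t = 133 × 0.9563 = 127.189 m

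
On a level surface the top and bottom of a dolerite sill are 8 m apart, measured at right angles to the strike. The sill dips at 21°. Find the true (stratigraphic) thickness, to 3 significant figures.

True thickness t = w · sin(dip) = 8 × sin 21°
t = 8 × 0.3584 = 2.867 m

2.87 m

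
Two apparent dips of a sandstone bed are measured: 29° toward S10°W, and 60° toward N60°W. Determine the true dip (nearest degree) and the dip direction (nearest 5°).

true dip 65°, dip direction 265°

Each apparent-dip line lies in the plane. As unit vectors (x east, y north, z up), v₁ plunges 29°→S10°W and v₂ plunges 60°→N60°W.
Cross product v₁ × v₂ gives the pole to the plane: n ∝ (-0.867, -0.078, 0.411).
Dip δ = arctan(|n_h|/n_z) = arctan(0.871/0.411) = 64.7°.
Dip direction = azimuth of (n_x, n_y) = atan2(-0.867, -0.078) = 265°.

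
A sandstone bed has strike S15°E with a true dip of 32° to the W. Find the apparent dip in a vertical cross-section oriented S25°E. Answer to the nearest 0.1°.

The strike is S15°E and the section trends S25°E; the acute angle between them is β = 10°.
tan(apparent dip) = tan 32° · sin 10° = 0.1085
apparent dip = arctan 0.1085 = 6.19°

6.2°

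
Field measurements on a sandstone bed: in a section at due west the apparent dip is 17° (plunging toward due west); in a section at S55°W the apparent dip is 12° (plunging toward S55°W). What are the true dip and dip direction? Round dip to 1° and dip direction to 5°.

Represent each trace as a vector plunging at its apparent dip toward its trend (east-north-up frame): v₁ = (-0.956, -0.000, -0.292), v₂ = (-0.801, -0.561, -0.208).
Cross product v₁ × v₂ gives the pole to the plane: n ∝ (-0.164, 0.035, 0.537).
True dip = arccos(n_z / |n|) = arccos(0.9544) = 17.4°.
Dip direction = azimuth of (n_x, n_y) = atan2(-0.164, 0.035) = 282°.

true dip 17°, dip direction 280°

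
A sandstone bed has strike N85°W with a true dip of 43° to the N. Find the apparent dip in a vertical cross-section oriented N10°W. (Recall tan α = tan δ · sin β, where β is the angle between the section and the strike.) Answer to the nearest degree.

42°

Angle between strike (N85°W) and section (N10°W): β = 75°.
tan(apparent dip) = tan 43° · sin 75° = 0.9007
α = arctan(0.9007) = 42.01°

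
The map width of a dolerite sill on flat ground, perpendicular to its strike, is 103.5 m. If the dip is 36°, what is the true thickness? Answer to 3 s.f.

True thickness t = w · sin(dip) = 103.5 × sin 36°
t = 103.5 × 0.5878 = 60.836 m

60.8 m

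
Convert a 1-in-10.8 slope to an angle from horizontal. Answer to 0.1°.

5.3°

tan θ = 1/10.8 = 0.0926
θ = arctan(0.0926) = 5.29°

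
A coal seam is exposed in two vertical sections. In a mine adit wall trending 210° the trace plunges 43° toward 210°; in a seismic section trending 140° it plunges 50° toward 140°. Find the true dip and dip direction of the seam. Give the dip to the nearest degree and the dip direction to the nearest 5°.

true dip 53°, dip direction 165°

Each apparent-dip line lies in the plane. As unit vectors (x east, y north, z up), v₁ plunges 43°→210° and v₂ plunges 50°→140°.
n = v₁ × v₂ = (0.149, -0.562, 0.442) (taken with n_z > 0).
Dip δ = arctan(|n_h|/n_z) = arctan(0.581/0.442) = 52.8°.
The horizontal component of n points toward azimuth atan2(n_x, n_y) = 165°, the dip direction.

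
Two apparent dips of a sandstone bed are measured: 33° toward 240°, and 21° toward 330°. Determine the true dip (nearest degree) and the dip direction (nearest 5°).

true dip 37°, dip direction 270°

Each apparent-dip line lies in the plane. As unit vectors (x east, y north, z up), v₁ plunges 33°→240° and v₂ plunges 21°→330°.
The plane normal is n = v₁ × v₂ ∝ (-0.591, 0.006, 0.783).
Dip δ = arctan(|n_h|/n_z) = arctan(0.591/0.783) = 37.0°.
The horizontal component of n points toward azimuth atan2(n_x, n_y) = 271°, the dip direction.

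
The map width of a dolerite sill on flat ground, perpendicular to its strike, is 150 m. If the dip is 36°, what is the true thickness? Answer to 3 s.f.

True thickness t = w · sin(dip) = 150 × sin 36°
t = 150 × 0.5878 = 88.168 m

88.2 m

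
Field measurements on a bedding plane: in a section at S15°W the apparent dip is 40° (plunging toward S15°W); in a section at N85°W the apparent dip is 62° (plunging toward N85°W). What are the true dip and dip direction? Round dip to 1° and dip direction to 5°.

true dip 63°, dip direction 260°

The two traces are lines in the plane: v₁ = (sin 195°·cos 40°, cos 195°·cos 40°, −sin 40°), v₂ = (sin 275°·cos 62°, cos 275°·cos 62°, −sin 62°).
The plane normal is n = v₁ × v₂ ∝ (-0.680, -0.126, 0.354).
tan δ = √(n_x²+n_y²)/n_z = 0.691/0.354, so δ = 62.9°.
Dip direction = atan2(-0.680, -0.126) = 260° (azimuth of n's horizontal projection).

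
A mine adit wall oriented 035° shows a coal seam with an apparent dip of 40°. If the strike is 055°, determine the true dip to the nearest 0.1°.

β = acute angle between strike 055° and section 035° = 20°.
tan(true dip) = tan 40° / sin 20° = 2.4534
true dip = arctan 2.4534 = 67.82°

67.8°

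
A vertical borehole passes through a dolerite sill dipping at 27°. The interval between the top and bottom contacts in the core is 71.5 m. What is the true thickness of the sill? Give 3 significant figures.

63.7 m

True thickness t = h · cos(dip) = 71.5 × cos 27°
t = 71.5 × 0.8910 = 63.707 m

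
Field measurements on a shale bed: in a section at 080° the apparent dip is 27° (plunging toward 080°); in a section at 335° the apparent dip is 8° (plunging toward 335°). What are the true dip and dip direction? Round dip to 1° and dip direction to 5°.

true dip 30°, dip direction 050°

Each apparent-dip line lies in the plane. As unit vectors (x east, y north, z up), v₁ plunges 27°→080° and v₂ plunges 8°→335°.
n = v₁ × v₂ = (0.386, 0.312, 0.852) (taken with n_z > 0).
True dip = arccos(n_z / |n|) = arccos(0.8641) = 30.2°.
The horizontal component of n points toward azimuth atan2(n_x, n_y) = 51°, the dip direction.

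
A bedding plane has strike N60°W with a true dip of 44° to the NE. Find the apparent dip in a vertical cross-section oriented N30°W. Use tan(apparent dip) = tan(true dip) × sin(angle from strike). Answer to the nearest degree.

26°

The section lies 30° from the strike.
tan(apparent dip) = tan 44° · sin 30° = 0.4828
apparent dip = arctan 0.4828 = 25.77°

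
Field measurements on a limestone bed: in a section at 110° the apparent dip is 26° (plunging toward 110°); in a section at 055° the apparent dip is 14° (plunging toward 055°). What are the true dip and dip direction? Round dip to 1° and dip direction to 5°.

true dip 26°, dip direction 115°

Each apparent-dip line lies in the plane. As unit vectors (x east, y north, z up), v₁ plunges 26°→110° and v₂ plunges 14°→055°.
Cross product v₁ × v₂ gives the pole to the plane: n ∝ (0.318, -0.144, 0.714).
True dip = arccos(n_z / |n|) = arccos(0.8983) = 26.1°.
Dip direction = atan2(0.318, -0.144) = 114° (azimuth of n's horizontal projection).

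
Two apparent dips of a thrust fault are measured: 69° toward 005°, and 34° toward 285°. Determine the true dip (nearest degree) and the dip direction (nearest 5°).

true dip 69°, dip direction 000°

Each apparent-dip line lies in the plane. As unit vectors (x east, y north, z up), v₁ plunges 69°→005° and v₂ plunges 34°→285°.
The plane normal is n = v₁ × v₂ ∝ (0.001, 0.765, 0.293).
tan δ = √(n_x²+n_y²)/n_z = 0.765/0.293, so δ = 69.1°.
Dip direction = atan2(0.001, 0.765) = 0° (azimuth of n's horizontal projection).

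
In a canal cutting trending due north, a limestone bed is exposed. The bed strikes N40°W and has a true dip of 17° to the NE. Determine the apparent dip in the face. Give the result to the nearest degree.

The strike is N40°W and the section trends due north; the acute angle between them is β = 40°.
tan α = tan 17° × sin 40° = 0.3057 × 0.6428 = 0.1965
apparent dip = arctan 0.1965 = 11.12°

11°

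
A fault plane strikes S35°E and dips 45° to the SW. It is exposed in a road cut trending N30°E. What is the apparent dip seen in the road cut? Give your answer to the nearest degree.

Angle between strike (S35°E) and section (N30°E): β = 65°.
tan α = tan 45° × sin 65° = 1.0000 × 0.9063 = 0.9063
apparent dip = arctan 0.9063 = 42.19°

42°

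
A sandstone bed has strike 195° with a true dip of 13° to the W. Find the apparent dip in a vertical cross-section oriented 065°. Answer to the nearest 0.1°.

10.0°

The strike is 195° and the section trends 065°; the acute angle between them is β = 50°.
tan α = tan 13° × sin 50° = 0.2309 × 0.7660 = 0.1769
α = arctan(0.1769) = 10.03°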